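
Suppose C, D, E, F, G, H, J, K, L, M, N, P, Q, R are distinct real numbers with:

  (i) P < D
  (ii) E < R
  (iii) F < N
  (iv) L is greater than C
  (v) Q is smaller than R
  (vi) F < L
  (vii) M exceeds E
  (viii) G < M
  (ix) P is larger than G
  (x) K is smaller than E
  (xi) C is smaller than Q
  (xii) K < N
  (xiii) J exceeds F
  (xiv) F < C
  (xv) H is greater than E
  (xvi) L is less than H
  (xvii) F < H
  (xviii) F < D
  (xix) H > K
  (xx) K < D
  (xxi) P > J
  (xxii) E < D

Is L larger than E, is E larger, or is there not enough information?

Following every chain through E: above E we get D, H, R, M; below E we get K.
L is not reached, and no chain runs the other way from L to E.
So the given relations leave the order of E and L undetermined.

undetermined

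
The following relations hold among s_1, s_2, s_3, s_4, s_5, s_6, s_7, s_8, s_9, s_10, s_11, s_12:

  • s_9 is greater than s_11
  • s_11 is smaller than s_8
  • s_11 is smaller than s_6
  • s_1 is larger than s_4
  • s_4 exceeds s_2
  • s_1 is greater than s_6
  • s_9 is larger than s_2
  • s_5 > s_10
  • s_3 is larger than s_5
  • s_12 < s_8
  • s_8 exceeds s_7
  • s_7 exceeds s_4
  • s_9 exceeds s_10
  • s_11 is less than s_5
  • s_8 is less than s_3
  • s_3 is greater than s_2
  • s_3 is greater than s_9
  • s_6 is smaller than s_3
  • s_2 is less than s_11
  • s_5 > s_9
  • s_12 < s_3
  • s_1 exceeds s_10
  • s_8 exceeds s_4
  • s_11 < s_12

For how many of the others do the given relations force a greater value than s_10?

4

From s_10 the given relations immediately reach s_9, s_5, s_1.
From those, s_3 — 4 in total.
Nothing else is reachable above s_10; 4 in all.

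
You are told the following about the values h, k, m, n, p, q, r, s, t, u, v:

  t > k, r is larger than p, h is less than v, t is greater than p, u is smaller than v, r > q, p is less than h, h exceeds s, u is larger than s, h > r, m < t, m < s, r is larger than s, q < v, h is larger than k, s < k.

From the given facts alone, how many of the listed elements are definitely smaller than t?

4

The elements the relations force below t are m, p, s, k — no chain reaches any other.
That is 4.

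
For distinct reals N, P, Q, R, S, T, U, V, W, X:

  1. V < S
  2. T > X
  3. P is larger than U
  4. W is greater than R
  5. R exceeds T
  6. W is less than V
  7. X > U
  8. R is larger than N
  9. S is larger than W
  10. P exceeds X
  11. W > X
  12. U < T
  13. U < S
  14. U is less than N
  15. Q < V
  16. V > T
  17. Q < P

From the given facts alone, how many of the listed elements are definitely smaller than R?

4

Directly below R: T, N.
One step further: U, X (4 so far).
Nothing else is reachable below R; 4 in all.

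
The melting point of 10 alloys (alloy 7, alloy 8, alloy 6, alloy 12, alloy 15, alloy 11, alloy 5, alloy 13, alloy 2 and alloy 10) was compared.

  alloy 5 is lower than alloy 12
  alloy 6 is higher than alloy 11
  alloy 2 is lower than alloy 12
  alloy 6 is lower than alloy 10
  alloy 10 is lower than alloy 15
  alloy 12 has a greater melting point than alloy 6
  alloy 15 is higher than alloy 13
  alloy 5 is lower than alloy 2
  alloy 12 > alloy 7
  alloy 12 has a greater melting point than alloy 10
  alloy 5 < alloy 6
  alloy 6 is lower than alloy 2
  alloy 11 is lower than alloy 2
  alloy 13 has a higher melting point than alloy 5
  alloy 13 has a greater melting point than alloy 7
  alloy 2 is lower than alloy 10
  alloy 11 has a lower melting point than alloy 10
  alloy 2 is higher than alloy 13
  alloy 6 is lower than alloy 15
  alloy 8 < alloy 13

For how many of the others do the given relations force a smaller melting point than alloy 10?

From alloy 10 the given relations immediately reach alloy 11, alloy 6, alloy 2.
From those, alloy 5, alloy 13 — 5 in total.
From those, alloy 7, alloy 8 — 7 in total.
Nothing else is reachable below alloy 10; 7 in all.

7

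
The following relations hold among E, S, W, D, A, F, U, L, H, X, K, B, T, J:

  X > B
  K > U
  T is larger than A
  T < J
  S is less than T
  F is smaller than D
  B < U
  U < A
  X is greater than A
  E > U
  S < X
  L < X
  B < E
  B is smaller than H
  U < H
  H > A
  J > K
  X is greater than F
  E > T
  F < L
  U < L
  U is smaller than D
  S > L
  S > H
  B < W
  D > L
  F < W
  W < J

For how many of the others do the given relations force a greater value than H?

The elements the relations force above H are S, T, X, J, E — no chain reaches any other.
That is 5.

5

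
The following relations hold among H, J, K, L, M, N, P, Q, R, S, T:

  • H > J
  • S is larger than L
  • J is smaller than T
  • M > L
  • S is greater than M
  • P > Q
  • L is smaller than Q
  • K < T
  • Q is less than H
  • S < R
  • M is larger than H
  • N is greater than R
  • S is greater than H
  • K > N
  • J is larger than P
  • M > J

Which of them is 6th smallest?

M

The consecutive relations fix a unique order: L < Q < P < J < H < M < S < R < N < K < T.
Counting 6 from the smallest end gives M.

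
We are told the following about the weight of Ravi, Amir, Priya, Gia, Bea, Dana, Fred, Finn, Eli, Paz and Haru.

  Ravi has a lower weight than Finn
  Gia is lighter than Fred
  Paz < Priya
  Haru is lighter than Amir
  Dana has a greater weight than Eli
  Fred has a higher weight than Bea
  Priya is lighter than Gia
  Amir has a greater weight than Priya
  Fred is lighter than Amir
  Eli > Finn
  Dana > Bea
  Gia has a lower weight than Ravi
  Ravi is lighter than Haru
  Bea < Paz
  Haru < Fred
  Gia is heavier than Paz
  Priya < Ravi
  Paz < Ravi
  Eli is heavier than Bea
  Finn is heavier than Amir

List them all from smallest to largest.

Nothing is placed below Bea, so it is least; from there Bea < Paz; Paz < Priya; Priya < Gia; Gia < Ravi; Ravi < Haru; Haru < Fred; Fred < Amir; Amir < Finn; Finn < Eli; Eli < Dana, each given directly.

Bea < Paz < Priya < Gia < Ravi < Haru < Fred < Amir < Finn < Eli < Dana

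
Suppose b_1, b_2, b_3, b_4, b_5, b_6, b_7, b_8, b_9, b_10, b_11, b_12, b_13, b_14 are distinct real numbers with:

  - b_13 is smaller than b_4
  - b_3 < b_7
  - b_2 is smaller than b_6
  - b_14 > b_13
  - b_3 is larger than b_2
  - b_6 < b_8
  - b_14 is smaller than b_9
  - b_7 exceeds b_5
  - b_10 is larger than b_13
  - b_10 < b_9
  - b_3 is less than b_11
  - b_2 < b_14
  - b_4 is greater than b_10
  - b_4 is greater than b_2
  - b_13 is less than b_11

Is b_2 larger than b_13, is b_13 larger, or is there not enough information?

Following every chain through b_2: above b_2 we get b_3, b_14, b_6, b_11, b_8, b_9, b_4, b_7.
b_13 is not reached, and no chain runs the other way from b_13 to b_2.
So the given relations leave the order of b_2 and b_13 undetermined.

undetermined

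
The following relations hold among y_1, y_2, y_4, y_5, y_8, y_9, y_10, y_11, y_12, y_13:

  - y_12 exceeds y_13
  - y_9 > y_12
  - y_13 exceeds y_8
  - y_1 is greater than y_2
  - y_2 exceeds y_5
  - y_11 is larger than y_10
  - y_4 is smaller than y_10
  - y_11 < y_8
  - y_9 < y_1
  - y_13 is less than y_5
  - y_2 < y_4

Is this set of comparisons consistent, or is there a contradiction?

inconsistent

We have y_13 < y_5 stated directly, yet also y_5 < y_2 < y_4 < y_10 < y_11 < y_8 < y_13 by chaining the others — so y_5 < y_13. Contradiction.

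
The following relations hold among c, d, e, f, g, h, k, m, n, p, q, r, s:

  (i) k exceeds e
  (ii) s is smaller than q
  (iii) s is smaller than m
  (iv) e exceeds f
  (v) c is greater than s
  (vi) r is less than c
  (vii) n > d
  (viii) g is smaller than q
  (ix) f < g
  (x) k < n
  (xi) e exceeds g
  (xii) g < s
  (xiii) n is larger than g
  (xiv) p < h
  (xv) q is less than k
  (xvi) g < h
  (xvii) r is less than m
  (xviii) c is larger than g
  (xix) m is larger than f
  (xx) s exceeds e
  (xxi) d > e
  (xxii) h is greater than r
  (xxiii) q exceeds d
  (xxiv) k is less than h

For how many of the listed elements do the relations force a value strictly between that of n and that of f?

The relations place f below n. An element lies strictly between them when it is forced above f and also forced below n.
Above f: {g, e, s, d, q, k, m, c, h}. Below n: {g, e, s, d, q, k}.
Intersection: {g, e, s, d, q, k} — 6.

6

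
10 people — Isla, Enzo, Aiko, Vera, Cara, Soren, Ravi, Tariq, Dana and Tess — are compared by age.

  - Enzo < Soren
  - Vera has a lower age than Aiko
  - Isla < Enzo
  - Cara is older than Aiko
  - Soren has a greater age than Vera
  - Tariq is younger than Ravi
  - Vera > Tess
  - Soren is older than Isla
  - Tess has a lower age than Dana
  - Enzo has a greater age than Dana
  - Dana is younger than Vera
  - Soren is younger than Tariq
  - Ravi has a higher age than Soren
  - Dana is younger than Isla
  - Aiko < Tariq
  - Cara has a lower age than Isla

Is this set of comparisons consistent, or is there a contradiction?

The single ordering Tess < Dana < Vera < Aiko < Cara < Isla < Enzo < Soren < Tariq < Ravi satisfies every listed relation, so no contradiction arises.

consistent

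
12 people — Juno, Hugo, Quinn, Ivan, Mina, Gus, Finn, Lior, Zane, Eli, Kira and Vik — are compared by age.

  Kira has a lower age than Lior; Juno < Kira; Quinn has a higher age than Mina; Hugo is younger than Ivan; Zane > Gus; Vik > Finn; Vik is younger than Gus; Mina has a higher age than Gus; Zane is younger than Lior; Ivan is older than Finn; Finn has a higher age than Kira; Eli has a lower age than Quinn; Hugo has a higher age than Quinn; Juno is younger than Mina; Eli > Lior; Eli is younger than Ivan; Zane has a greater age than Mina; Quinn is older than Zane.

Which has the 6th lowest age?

Mina

The consecutive relations fix a unique order: Juno < Kira < Finn < Vik < Gus < Mina < Zane < Lior < Eli < Quinn < Hugo < Ivan.
Counting 6 from the smallest end gives Mina.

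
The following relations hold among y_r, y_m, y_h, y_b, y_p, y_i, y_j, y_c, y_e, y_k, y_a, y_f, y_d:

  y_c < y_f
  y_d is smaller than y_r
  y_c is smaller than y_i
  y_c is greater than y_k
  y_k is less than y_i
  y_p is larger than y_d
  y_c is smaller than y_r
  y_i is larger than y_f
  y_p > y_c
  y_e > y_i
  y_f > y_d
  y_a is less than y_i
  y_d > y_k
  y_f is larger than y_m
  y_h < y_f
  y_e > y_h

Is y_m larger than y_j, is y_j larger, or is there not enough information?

undetermined

Following every chain through y_m: above y_m we get y_f, y_i, y_e.
y_j is not reached, and no chain runs the other way from y_j to y_m.
So the given relations leave the order of y_m and y_j undetermined.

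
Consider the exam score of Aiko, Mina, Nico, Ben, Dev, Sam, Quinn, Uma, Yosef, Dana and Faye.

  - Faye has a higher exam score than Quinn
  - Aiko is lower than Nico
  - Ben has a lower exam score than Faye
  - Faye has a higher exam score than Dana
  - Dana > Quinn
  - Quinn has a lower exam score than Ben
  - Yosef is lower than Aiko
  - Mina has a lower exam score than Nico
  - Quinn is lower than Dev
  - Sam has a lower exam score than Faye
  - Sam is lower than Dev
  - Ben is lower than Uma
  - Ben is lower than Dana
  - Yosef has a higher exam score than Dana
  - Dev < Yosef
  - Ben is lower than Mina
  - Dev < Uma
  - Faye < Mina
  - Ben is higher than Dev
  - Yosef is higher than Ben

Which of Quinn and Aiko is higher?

Following the relations from Quinn: Quinn < Dev < Ben < Dana < Yosef < Aiko.
So Quinn < Aiko; Aiko is the higher of the two.

Aiko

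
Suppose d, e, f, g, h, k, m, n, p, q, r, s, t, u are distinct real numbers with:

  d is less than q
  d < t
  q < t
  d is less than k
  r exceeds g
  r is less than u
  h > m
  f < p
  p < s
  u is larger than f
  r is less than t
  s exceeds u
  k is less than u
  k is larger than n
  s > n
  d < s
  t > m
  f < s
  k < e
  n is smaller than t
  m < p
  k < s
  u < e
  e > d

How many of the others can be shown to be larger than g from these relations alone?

5

From g the given relations immediately reach r.
From those, u, t — 3 in total.
From those, s, e — 5 in total.
Nothing else is reachable above g; 5 in all.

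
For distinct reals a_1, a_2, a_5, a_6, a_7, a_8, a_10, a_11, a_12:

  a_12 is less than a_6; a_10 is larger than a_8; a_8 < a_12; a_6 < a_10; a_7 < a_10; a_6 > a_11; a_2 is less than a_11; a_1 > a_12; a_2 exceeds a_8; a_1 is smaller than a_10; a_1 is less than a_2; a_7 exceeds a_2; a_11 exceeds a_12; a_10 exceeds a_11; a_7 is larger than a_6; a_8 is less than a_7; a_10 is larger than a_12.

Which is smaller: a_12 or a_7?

Following the relations from a_12: a_12 < a_1 < a_2 < a_11 < a_6 < a_7.
So a_12 < a_7; a_12 is the smaller of the two.

a_12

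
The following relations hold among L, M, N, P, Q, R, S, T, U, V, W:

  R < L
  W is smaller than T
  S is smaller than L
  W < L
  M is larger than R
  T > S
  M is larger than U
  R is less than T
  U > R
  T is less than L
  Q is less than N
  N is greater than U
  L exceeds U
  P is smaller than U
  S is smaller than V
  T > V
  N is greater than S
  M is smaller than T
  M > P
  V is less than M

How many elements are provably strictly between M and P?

1

The relations place P below M. An element lies strictly between them when it is forced above P and also forced below M.
Above P: {U, N, T, L}. Below M: {R, S, V, U}.
Intersection: {U} — 1.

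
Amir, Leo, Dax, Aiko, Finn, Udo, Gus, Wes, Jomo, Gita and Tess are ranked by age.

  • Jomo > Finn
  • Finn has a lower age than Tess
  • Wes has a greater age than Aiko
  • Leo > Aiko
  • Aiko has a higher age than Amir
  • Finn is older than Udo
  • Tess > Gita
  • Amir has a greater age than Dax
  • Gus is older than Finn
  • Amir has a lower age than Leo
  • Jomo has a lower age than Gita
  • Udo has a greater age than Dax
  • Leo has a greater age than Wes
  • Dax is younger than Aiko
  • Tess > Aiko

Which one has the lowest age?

Dax

Udo is not least since Dax < Udo; Amir is not least since Dax < Amir; Finn is not least since Udo < Finn; Jomo is not least since Finn < Jomo; Aiko is not least since Dax < Aiko; Wes is not least since Aiko < Wes; Leo is not least since Amir < Leo; Gita is not least since Jomo < Gita; Tess is not least since Gita < Tess; Gus is not least since Finn < Gus.
Only Dax has nothing below it, so Dax is the lowest age.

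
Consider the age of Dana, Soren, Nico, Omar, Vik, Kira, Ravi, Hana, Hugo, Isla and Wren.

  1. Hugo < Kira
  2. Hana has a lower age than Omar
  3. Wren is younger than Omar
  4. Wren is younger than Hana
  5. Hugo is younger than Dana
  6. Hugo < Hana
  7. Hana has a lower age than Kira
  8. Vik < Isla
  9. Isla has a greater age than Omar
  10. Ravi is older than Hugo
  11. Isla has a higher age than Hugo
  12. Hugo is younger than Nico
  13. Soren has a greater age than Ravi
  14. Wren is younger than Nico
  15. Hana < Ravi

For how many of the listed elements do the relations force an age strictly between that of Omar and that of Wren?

Chaining upward from Wren reaches: Hana, Ravi, Soren, Nico, Kira, Isla.
Chaining downward from Omar reaches: Hugo, Hana.
Strictly between Wren and Omar are those in both lists: Hana — 1 element.

1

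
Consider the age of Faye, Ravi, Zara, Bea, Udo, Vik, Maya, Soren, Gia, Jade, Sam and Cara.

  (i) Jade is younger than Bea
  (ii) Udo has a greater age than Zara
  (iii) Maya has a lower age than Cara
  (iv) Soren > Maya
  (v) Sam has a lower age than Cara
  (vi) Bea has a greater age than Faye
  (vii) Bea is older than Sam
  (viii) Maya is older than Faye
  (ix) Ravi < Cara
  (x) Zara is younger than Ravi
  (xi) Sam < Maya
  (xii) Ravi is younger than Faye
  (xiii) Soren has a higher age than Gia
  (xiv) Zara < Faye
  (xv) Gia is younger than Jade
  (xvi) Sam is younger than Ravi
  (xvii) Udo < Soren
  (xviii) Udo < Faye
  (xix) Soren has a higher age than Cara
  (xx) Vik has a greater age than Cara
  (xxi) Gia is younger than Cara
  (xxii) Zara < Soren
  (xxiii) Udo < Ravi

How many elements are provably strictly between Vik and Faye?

Chaining upward from Faye reaches: Maya, Cara, Soren, Bea.
Chaining downward from Vik reaches: Zara, Gia, Sam, Udo, Ravi, Maya, Cara.
Strictly between Faye and Vik are those in both lists: Maya, Cara — 2 elements.

2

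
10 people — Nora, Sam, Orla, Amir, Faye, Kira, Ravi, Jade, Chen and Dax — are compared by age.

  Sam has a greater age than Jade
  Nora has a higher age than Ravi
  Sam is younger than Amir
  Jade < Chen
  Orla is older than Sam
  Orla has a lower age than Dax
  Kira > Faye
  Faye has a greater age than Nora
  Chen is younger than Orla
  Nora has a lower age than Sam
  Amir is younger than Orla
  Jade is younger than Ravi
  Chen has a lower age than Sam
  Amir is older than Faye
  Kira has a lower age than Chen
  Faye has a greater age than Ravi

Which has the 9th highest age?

Piecing the relations together gives one ordering: Jade < Ravi < Nora < Faye < Kira < Chen < Sam < Amir < Orla < Dax.
Counting 9 from the largest end gives Ravi.

Ravi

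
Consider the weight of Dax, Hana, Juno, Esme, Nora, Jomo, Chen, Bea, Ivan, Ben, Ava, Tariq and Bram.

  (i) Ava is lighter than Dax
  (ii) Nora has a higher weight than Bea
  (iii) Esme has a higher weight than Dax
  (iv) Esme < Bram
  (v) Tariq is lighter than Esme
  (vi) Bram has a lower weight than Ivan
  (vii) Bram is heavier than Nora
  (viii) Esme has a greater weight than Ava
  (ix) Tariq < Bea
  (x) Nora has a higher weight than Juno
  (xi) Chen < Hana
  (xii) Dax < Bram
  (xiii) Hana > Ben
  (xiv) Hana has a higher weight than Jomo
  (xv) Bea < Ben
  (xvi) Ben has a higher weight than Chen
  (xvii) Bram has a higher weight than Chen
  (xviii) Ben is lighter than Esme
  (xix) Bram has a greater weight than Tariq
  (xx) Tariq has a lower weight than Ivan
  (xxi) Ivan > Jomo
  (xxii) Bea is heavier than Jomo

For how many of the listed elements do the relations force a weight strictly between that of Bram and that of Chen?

2

Chaining upward from Chen reaches: Ben, Esme, Ivan, Hana.
Chaining downward from Bram reaches: Juno, Tariq, Jomo, Ava, Dax, Bea, Nora, Ben, Esme.
Strictly between Chen and Bram are those in both lists: Ben, Esme — 2 elements.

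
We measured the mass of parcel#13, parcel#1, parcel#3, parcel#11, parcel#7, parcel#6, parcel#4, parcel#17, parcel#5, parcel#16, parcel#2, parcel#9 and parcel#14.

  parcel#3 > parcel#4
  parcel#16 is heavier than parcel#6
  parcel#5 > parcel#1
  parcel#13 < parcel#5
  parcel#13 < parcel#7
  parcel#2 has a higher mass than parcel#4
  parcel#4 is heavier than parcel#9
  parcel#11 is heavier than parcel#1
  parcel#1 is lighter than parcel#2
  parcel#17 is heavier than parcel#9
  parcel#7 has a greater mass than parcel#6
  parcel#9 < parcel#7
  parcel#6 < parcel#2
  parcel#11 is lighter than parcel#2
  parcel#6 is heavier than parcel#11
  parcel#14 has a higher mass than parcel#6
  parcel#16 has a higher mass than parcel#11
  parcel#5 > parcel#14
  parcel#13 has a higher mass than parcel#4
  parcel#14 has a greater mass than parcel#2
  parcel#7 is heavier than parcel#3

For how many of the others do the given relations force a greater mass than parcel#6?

The elements the relations force above parcel#6 are parcel#2, parcel#14, parcel#16, parcel#7, parcel#5 — no chain reaches any other.
That is 5.

5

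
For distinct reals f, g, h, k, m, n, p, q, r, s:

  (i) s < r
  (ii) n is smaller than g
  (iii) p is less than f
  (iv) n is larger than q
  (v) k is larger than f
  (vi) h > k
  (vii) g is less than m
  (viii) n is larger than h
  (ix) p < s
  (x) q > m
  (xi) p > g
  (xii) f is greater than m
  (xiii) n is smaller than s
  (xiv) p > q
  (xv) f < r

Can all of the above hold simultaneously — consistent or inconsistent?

We have n < g stated directly, yet also g < m < q < p < f < k < h < n by chaining the others — so g < n. Contradiction.

inconsistent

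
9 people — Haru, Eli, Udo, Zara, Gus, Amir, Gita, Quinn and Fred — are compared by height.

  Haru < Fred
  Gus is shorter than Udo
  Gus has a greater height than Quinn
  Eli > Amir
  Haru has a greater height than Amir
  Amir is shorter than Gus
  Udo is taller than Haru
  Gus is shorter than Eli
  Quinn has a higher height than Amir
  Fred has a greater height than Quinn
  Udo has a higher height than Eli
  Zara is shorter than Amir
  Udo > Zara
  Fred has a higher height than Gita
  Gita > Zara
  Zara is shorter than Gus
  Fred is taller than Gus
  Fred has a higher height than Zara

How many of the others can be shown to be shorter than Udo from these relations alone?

From Udo the given relations immediately reach Zara, Gus, Haru, Eli.
From those, Amir, Quinn — 6 in total.
No other element is forced below Udo by the given relations, so the count is 6.

6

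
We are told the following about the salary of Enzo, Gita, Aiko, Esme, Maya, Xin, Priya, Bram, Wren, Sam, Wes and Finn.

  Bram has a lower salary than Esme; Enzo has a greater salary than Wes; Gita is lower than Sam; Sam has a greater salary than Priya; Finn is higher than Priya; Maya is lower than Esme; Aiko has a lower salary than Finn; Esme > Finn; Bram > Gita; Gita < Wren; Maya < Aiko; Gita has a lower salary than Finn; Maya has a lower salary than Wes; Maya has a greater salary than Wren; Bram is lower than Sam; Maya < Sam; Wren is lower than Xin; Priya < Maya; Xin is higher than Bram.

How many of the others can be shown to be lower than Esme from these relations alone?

7

From Esme the given relations immediately reach Bram, Maya, Finn.
From those, Priya, Gita, Wren, Aiko — 7 in total.
Nothing else is reachable below Esme; 7 in all.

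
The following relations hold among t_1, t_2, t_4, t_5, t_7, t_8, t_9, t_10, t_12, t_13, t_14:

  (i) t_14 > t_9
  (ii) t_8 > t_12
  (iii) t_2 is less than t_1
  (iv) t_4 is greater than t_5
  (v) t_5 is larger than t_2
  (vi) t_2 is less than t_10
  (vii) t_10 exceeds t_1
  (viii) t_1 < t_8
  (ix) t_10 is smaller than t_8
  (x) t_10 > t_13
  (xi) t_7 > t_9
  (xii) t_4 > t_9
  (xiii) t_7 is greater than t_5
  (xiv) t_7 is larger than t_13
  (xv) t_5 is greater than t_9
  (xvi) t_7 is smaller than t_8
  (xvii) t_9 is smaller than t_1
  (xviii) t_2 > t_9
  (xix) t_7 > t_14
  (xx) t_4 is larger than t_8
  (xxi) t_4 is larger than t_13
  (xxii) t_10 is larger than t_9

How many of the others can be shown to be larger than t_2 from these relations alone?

6

The elements the relations force above t_2 are t_5, t_1, t_10, t_7, t_8, t_4 — no chain reaches any other.
That is 6.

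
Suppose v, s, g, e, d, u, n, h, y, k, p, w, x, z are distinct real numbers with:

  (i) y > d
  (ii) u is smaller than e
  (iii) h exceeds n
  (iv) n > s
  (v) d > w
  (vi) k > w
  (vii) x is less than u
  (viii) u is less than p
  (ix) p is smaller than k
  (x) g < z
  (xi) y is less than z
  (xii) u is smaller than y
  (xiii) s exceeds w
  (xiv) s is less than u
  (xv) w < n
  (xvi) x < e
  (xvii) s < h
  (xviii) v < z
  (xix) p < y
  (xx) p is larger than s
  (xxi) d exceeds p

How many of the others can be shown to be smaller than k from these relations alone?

5

The elements the relations force below k are w, s, x, u, p — no chain reaches any other.
That is 5.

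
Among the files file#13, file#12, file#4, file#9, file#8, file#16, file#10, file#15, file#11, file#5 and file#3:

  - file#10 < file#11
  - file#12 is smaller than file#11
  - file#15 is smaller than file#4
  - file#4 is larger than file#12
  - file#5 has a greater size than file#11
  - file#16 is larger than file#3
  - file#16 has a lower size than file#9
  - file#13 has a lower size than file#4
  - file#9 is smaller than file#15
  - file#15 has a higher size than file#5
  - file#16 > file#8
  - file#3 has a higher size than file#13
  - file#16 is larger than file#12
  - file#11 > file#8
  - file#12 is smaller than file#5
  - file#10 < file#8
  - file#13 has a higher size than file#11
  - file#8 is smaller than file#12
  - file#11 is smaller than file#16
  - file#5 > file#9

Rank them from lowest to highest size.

file#10 < file#8 < file#12 < file#11 < file#13 < file#3 < file#16 < file#9 < file#5 < file#15 < file#4

The consecutive links are each given: file#10 < file#8; file#8 < file#12; file#12 < file#11; file#11 < file#13; file#13 < file#3; file#3 < file#16; file#16 < file#9; file#9 < file#5; file#5 < file#15; file#15 < file#4.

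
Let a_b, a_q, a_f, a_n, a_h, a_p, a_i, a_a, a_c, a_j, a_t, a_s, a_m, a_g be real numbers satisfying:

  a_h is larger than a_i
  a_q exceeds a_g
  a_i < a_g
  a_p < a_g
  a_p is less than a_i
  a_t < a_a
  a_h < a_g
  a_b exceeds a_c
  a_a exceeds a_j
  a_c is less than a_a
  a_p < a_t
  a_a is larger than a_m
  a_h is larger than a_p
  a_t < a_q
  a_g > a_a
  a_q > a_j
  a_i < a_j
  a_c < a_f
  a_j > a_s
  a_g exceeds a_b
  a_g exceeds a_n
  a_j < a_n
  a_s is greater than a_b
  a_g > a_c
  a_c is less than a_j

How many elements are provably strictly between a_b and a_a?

2

The relations place a_b below a_a. An element lies strictly between them when it is forced above a_b and also forced below a_a.
Above a_b: {a_s, a_j, a_n, a_g, a_q}. Below a_a: {a_m, a_p, a_c, a_t, a_s, a_i, a_j}.
Intersection: {a_s, a_j} — 2.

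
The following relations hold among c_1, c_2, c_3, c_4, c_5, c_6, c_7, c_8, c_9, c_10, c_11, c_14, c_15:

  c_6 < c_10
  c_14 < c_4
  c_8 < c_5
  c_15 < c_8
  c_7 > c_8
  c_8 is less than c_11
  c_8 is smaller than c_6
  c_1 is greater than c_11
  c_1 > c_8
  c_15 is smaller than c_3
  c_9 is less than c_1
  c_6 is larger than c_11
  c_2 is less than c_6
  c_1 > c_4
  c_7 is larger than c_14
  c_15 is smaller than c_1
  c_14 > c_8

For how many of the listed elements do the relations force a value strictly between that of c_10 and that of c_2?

1

Chaining upward from c_2 reaches: c_6.
Chaining downward from c_10 reaches: c_15, c_8, c_11, c_6.
Strictly between c_2 and c_10 are those in both lists: c_6 — 1 element.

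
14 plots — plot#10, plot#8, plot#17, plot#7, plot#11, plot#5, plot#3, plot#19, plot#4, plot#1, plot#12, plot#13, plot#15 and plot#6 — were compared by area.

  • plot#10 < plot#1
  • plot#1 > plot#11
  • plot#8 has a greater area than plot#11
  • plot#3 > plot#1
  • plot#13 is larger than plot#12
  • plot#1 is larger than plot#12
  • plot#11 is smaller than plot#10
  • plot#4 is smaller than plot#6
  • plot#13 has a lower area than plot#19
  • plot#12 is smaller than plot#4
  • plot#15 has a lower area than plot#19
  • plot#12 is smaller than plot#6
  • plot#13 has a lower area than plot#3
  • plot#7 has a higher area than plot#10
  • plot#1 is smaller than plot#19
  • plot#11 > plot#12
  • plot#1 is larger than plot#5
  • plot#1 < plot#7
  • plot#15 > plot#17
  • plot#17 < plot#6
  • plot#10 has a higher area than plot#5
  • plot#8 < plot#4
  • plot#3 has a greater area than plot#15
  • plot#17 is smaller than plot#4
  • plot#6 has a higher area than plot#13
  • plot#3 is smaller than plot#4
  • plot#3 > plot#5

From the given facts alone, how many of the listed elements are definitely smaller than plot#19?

8

From plot#19 the given relations immediately reach plot#15, plot#1, plot#13.
From those, plot#17, plot#12, plot#11, plot#5, plot#10 — 8 in total.
No other element is forced below plot#19 by the given relations, so the count is 8.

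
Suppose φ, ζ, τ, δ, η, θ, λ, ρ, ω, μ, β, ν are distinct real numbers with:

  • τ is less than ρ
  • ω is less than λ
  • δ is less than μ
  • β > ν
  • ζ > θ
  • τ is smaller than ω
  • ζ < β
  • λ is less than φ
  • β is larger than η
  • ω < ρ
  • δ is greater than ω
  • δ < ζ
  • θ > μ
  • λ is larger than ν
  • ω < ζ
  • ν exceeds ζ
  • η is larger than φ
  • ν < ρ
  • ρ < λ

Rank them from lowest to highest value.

τ < ω < δ < μ < θ < ζ < ν < ρ < λ < φ < η < β

Nothing is placed below τ, so it is least; from there τ < ω; ω < δ; δ < μ; μ < θ; θ < ζ; ζ < ν; ν < ρ; ρ < λ; λ < φ; φ < η; η < β, each given directly.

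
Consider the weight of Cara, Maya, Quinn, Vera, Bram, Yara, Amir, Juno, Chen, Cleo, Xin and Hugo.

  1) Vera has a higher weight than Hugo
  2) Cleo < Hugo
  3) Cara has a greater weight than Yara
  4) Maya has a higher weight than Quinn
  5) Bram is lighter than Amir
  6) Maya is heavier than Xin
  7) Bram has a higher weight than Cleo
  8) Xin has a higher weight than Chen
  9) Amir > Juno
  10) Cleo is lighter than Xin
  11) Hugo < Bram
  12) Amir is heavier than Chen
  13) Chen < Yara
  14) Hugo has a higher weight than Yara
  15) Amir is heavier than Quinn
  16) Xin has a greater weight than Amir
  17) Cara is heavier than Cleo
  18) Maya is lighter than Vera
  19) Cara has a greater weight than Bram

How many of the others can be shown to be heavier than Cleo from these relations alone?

Directly above Cleo: Hugo, Bram, Xin, Cara.
One step further: Amir, Maya, Vera (7 so far).
Nothing else is reachable above Cleo; 7 in all.

7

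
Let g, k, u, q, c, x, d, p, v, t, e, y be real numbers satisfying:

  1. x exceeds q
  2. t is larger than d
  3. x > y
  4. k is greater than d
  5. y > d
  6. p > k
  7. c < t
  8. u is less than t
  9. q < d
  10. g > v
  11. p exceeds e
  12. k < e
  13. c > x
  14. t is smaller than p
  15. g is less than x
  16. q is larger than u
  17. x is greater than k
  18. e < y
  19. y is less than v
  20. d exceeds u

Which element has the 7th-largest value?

y

Piecing the relations together gives one ordering: u < q < d < k < e < y < v < g < x < c < t < p.
Counting 7 from the largest end gives y.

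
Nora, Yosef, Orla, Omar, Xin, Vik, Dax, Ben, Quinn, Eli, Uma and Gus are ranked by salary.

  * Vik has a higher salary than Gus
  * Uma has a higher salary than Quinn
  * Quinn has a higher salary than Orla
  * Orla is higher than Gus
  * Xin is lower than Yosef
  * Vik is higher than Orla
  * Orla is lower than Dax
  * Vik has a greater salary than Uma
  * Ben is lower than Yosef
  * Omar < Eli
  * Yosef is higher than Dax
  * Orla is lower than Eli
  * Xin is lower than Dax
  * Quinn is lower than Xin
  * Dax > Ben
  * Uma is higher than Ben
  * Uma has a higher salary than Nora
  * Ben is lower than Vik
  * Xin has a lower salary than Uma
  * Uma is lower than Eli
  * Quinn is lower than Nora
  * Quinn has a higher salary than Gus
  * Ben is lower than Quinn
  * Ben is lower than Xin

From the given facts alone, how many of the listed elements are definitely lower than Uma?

From Uma the given relations immediately reach Ben, Quinn, Nora, Xin.
From those, Gus, Orla — 6 in total.
Nothing else is reachable below Uma; 6 in all.

6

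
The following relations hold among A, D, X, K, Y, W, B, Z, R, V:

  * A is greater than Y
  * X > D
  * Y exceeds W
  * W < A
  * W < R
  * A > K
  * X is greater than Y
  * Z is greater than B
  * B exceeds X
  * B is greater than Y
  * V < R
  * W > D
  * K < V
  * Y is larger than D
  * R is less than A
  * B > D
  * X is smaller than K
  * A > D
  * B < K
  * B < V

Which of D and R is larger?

D < W and W < Y give D < Y.
With Y < X: D < W < Y < X.
With X < B: D < W < Y < X < B.
With B < K: D < W < Y < X < B < K.
With K < V: D < W < Y < X < B < K < V.
Then V < R extends the chain to R.
So D < R; R is the larger of the two.

R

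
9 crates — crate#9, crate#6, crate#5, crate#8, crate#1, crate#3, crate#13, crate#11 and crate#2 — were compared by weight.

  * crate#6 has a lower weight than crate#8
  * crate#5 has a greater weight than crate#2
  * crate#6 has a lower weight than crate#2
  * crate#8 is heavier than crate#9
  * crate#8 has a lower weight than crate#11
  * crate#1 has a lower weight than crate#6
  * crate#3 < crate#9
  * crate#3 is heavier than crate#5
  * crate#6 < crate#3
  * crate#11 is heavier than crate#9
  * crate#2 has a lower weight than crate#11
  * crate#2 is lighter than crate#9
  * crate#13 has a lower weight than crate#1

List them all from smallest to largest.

The consecutive links are each given: crate#13 < crate#1; crate#1 < crate#6; crate#6 < crate#2; crate#2 < crate#5; crate#5 < crate#3; crate#3 < crate#9; crate#9 < crate#8; crate#8 < crate#11.

crate#13 < crate#1 < crate#6 < crate#2 < crate#5 < crate#3 < crate#9 < crate#8 < crate#11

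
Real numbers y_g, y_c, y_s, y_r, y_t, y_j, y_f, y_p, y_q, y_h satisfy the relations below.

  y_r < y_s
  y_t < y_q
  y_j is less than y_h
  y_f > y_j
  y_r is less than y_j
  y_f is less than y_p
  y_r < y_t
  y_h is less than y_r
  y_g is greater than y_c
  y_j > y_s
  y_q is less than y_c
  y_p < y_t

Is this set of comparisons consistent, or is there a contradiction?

We have y_j < y_h stated directly, yet also y_h < y_r < y_s < y_j by chaining the others — so y_h < y_j. Contradiction.

inconsistent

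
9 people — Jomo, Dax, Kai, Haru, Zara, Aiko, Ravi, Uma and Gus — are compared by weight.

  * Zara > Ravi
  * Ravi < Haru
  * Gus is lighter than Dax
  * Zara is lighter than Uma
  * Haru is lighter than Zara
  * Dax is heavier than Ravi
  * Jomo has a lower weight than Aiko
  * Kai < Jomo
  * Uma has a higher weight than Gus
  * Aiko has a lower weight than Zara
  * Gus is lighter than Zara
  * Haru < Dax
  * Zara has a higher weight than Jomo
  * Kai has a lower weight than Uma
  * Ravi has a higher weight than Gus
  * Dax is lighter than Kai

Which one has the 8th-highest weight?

Ravi

Piecing the relations together gives one ordering: Gus < Ravi < Haru < Dax < Kai < Jomo < Aiko < Zara < Uma.
Counting 8 from the largest end gives Ravi.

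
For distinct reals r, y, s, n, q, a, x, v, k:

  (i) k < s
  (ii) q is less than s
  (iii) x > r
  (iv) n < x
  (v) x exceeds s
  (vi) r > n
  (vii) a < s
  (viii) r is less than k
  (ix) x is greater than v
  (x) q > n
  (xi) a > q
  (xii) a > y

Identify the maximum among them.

x

y is not greatest since y < a; n is not greatest since n < q; q is not greatest since q < s; a is not greatest since a < s; v is not greatest since v < x; r is not greatest since r < x; k is not greatest since k < s; s is not greatest since s < x.
Only x has nothing above it, so x is the maximum.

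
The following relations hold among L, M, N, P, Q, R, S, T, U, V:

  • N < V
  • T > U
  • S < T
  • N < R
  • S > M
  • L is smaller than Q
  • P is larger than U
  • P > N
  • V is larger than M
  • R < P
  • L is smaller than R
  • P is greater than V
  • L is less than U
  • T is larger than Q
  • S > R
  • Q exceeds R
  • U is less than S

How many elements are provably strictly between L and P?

Chaining upward from L reaches: R, U, Q, S, T.
Chaining downward from P reaches: N, R, M, U, V.
Strictly between L and P are those in both lists: R, U — 2 elements.

2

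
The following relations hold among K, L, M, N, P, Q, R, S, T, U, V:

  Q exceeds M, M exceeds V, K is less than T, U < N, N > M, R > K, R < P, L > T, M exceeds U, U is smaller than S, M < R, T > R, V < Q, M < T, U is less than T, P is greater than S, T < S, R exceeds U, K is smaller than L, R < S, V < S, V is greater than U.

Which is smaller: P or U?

U

Link the given pairs in sequence: U < V; V < M; M < R; R < T; T < S; S < P.
Together: U < V < M < R < T < S < P.
So U < P; U is the smaller of the two.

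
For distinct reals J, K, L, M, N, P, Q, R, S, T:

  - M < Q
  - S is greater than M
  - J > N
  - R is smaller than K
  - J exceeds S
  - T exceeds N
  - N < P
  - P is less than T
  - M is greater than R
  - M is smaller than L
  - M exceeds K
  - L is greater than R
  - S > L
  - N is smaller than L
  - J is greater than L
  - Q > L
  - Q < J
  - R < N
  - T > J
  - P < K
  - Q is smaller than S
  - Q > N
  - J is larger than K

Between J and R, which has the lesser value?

R

Chaining the given relations: R < N < P < K < M < L < Q < S < J.
So R < J; R is the smaller of the two.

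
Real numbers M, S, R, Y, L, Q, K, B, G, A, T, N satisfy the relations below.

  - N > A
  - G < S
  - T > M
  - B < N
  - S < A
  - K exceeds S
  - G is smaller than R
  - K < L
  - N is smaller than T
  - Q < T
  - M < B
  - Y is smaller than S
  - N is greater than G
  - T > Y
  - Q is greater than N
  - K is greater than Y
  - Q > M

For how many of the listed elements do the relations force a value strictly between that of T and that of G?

Chaining upward from G reaches: S, R, A, K, L, N, Q.
Chaining downward from T reaches: Y, M, S, A, B, N, Q.
Strictly between G and T are those in both lists: S, A, N, Q — 4 elements.

4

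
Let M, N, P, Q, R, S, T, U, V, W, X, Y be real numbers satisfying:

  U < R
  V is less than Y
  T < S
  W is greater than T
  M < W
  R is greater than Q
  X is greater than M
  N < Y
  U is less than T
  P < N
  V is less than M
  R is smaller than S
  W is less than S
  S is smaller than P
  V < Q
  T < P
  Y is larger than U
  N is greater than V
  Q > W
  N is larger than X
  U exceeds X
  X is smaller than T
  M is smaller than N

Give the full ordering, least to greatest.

V < M < X < U < T < W < Q < R < S < P < N < Y

Nothing is placed below V, so it is least; from there V < M; M < X; X < U; U < T; T < W; W < Q; Q < R; R < S; S < P; P < N; N < Y, each given directly.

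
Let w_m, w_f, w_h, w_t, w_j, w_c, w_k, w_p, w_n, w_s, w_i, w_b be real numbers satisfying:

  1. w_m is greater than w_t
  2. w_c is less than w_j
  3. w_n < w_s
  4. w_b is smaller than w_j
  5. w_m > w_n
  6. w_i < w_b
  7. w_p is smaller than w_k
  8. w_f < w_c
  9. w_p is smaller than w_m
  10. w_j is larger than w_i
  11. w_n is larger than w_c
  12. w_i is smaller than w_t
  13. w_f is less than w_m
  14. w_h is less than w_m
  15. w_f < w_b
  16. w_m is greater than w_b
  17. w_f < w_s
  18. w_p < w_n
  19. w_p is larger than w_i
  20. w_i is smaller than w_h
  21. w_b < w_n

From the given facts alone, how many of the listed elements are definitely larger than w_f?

6

From w_f the given relations immediately reach w_b, w_c, w_m, w_s.
From those, w_n, w_j — 6 in total.
Nothing else is reachable above w_f; 6 in all.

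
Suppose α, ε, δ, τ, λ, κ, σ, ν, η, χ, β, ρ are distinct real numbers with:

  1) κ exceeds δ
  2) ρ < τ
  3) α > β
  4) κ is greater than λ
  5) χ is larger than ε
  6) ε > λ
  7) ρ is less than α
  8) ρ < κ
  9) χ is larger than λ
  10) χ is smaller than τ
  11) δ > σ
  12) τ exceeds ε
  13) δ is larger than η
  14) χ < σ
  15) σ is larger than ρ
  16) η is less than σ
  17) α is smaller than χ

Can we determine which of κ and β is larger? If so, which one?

β < α < χ < σ < δ < κ, by transitivity through α, χ, σ, δ.
So κ is larger.

κ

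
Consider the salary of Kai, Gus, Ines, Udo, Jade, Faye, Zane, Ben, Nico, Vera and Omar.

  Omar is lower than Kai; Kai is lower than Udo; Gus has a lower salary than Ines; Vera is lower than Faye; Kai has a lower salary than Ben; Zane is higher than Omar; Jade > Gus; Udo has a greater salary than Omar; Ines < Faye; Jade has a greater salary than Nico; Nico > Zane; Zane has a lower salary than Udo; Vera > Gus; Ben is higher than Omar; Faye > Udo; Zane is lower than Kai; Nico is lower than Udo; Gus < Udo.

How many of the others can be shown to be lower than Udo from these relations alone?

From Udo the given relations immediately reach Gus, Omar, Zane, Nico, Kai.
Nothing else is reachable below Udo; 5 in all.

5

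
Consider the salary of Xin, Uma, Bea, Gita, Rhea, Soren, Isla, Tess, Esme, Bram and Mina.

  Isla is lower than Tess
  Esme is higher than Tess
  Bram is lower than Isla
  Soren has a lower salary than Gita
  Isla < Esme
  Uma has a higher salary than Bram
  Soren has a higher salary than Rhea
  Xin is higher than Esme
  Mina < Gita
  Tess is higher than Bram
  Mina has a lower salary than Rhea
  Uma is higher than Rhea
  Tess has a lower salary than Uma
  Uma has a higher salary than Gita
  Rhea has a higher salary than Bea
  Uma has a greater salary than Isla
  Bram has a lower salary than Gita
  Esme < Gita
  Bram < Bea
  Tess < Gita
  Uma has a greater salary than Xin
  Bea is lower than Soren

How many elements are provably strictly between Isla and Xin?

The relations place Isla below Xin. An element lies strictly between them when it is forced above Isla and also forced below Xin.
Above Isla: {Tess, Esme, Gita, Uma}. Below Xin: {Bram, Tess, Esme}.
Intersection: {Tess, Esme} — 2.

2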